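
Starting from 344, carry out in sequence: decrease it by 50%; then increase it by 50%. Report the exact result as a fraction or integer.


Start with 344.
Step 1: Decrease by 50%: 344 * 50/100 = 172
Step 2: Increase by 50%: 172 * 150/100 = 258
Final result = 258

258


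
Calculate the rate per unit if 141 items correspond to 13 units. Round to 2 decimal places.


Total items = 141
Number of units = 13
Unit rate = 141 / 13
= 10.85 items per unit

10.85


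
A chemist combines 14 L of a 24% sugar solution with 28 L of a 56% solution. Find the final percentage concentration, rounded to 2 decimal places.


Solute in mixture 1 = 24% of 14 L = 14*24/100 = 84/25 L
Solute in mixture 2 = 56% of 28 L = 28*56/100 = 392/25 L
Total solute = 84/25 + 392/25 = 476/25 L
Total volume = 14 + 28 = 42 L
Final concentration = 476/25/42 * 100 = 45.33%

45.33


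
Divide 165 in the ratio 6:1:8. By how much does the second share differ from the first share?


Total parts = 6 + 1 + 8 = 15
Value per part = 165 / 15 = 11
Shares: 6*11=66, 1*11=11, 8*11=88
Second share = 11, first share = 66
Difference = |11 - 66| = 55

55


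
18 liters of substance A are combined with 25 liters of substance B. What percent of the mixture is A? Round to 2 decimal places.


Volume of A = 18 L
Volume of B = 25 L
Total volume = 18 + 25 = 43 L
Percentage of A = (18/43) * 100
= 41.86%

41.86


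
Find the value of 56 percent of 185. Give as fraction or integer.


Compute 56% of 185
Convert percentage: 56% = 56/100
Multiply: 185 * 56/100
= 10360/100
= 518/5

518/5


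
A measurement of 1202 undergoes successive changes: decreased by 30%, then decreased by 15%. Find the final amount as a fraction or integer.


Start: 1202
Step 1: decrease by 30% => multiply by 70/100
  1202 * 70/100 = 4207/5
Step 2: decrease by 15% => multiply by 85/100
  4207/5 * 85/100 = 71519/100
Final value = 71519/100

71519/100


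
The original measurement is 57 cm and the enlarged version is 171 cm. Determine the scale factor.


Original length = 57 cm
Scaled length = 171 cm
Scale factor = 171 / 57
= 3

3


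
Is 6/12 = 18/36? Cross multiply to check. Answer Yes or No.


Cross multiply to check 6/12 = 18/36
Left cross product: 6 * 36 = 216
Right cross product: 12 * 18 = 216
216 = 216
Equal, so proportions match => Yes

Yes


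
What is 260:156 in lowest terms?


Find GCD(260, 156)
GCD = 52
Divide both by 52: 260/52 = 5, 156/52 = 3
Simplified ratio = 5:3

5:3


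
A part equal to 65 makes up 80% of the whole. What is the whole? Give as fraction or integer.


Given: 65 is 80% of the whole
Set up: 65 = 80/100 * whole
whole = 65 * 100 / 80
whole = 6500 / 80
whole = 325/4

325/4


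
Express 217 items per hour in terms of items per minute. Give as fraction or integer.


Converting from per hour to per minute
Rate = 217 items per hour
Divide by 60: 217/60
= 217/60 items per minute

217/60


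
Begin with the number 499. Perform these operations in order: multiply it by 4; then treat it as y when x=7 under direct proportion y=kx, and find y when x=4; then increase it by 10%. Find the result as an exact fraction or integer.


Start with 499.
Step 1: Multiply by 4: 499 * 4 = 1996
Step 2: Direct prop: k = (1996)/7; new y = k*4 = 1996*4/7 = 7984/7
Step 3: Increase by 10%: 7984/7 * 110/100 = 43912/35
Final result = 43912/35

43912/35


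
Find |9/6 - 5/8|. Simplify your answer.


Simplify: 9/6 = 3/2 and 5/8 = 5/8
Find common denominator: LCD = 8
Convert: 12/8 and 5/8
Difference = |12 - 5|/8 = 7/8
Simplified = 7/8

7/8


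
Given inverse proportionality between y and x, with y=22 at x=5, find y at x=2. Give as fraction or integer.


Inverse proportion: y = k/x
Find k: k = 5 * 22 = 110
Compute y at x=2: y = 110/2
y = 55

55


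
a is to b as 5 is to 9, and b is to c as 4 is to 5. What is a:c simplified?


Given a:b = 5:9 and b:c = 4:5
Make b consistent. Multiply first ratio by 4: a:b = 20:36
Multiply second ratio by 9: b:c = 36:45
Now b = 36 in both, so a:b:c = 20:36:45
Therefore a:c = 20:45
Simplify by GCD: a:c = 4:9

4:9


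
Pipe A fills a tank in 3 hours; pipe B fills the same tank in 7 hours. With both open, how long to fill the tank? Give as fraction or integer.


Rate of A = 1/3 job per hour
Rate of B = 1/7 job per hour
Combined rate = 1/3 + 1/7
Find common denominator: (7 + 3)/(3*7) = 10/21
Combined rate = 10/21 job per hour
Time together = 1 / (10/21) = 21/10 hours

21/10


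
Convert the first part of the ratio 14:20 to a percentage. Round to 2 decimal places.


Total parts = 14 + 20 = 34
First part fraction = 14/34
Percentage = (14/34) * 100
= 0.411765 * 100
= 41.18%

41.18


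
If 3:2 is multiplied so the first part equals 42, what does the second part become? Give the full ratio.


Original ratio: 3:2
First term target: 42
Scale factor = 42 / 3 = 14
Multiply second term: 2 * 14 = 28
Equivalent ratio = 42:28

42:28


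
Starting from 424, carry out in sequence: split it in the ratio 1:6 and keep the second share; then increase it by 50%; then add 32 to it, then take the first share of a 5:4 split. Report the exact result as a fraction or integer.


Start with 424.
Step 1: Split 1:6, second share = 424 * 6/7 = 2544/7
Step 2: Increase by 50%: 2544/7 * 150/100 = 3816/7
Step 3: Add 32: 3816/7+32=4040/7; split 5:4 first = 4040/7*5/9 = 20200/63
Final result = 20200/63

20200/63


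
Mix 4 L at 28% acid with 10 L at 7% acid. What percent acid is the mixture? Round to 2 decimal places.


Solute in mixture 1 = 28% of 4 L = 4*28/100 = 28/25 L
Solute in mixture 2 = 7% of 10 L = 10*7/100 = 7/10 L
Total solute = 28/25 + 7/10 = 91/50 L
Total volume = 4 + 10 = 14 L
Final concentration = 91/50/14 * 100 = 13.00%

13.00


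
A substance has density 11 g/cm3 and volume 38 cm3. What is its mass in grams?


Using mass = density * volume
Density = 11 g/cm3
Volume = 38 cm3
Mass = 11 * 38
= 418 g

418


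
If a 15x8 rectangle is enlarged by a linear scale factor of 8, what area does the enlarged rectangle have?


Original dimensions: 15 x 8
Enlargement factor = 8
New width = 15 * 8 = 120
New height = 8 * 8 = 64
New area = 120 * 64 = 7680

7680


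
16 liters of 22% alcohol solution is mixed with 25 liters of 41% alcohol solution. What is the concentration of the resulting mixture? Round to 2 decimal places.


Solute in mixture 1 = 22% of 16 L = 16*22/100 = 88/25 L
Solute in mixture 2 = 41% of 25 L = 25*41/100 = 41/4 L
Total solute = 88/25 + 41/4 = 1377/100 L
Total volume = 16 + 25 = 41 L
Final concentration = 1377/100/41 * 100 = 33.59%

33.59


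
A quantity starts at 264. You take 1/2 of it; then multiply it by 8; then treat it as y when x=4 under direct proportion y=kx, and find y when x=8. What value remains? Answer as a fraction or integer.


Start with 264.
Step 1: Take 1/2: 264 * 1/2 = 132
Step 2: Multiply by 8: 132 * 8 = 1056
Step 3: Direct prop: k = (1056)/4; new y = k*8 = 1056*8/4 = 2112
Final result = 2112

2112


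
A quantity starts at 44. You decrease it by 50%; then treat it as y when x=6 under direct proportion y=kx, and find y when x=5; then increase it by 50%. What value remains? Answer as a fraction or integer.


Start with 44.
Step 1: Decrease by 50%: 44 * 50/100 = 22
Step 2: Direct prop: k = (22)/6; new y = k*5 = 22*5/6 = 55/3
Step 3: Increase by 50%: 55/3 * 150/100 = 55/2
Final result = 55/2

55/2


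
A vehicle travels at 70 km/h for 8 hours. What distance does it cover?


Using distance = speed * time
Speed = 70 km/h
Time = 8 hours
Distance = 70 * 8
= 560 km

560


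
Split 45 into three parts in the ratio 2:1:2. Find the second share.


Ratio = 2:1:2
Total parts = 2 + 1 + 2 = 5
Value per part = 45 / 5 = 9
First share = 2 * 9 = 18
Middle share = 1 * 9 = 9
Third share = 2 * 9 = 18

9


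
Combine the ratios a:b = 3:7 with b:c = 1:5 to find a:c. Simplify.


Given a:b = 3:7 and b:c = 1:5
Make b consistent. Multiply first ratio by 1: a:b = 3:7
Multiply second ratio by 7: b:c = 7:35
Now b = 7 in both, so a:b:c = 3:7:35
Therefore a:c = 3:35
Simplify by GCD: a:c = 3:35

3:35


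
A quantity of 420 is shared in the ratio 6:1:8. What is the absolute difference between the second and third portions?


Total parts = 6 + 1 + 8 = 15
Value per part = 420 / 15 = 28
Shares: 6*28=168, 1*28=28, 8*28=224
Second share = 28, third share = 224
Difference = |28 - 224| = 196

196


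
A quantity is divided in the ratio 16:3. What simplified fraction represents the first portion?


Total parts = 16 + 3 = 19
First part fraction = 16/19
Simplify: 16/19 = 16/19

16/19


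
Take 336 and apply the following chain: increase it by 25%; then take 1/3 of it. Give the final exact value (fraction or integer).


Start with 336.
Step 1: Increase by 25%: 336 * 125/100 = 420
Step 2: Take 1/3: 420 * 1/3 = 140
Final result = 140

140


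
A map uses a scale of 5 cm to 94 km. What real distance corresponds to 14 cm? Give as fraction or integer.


Map scale: 5 cm = 94 km
Measured distance on map = 14 cm
Set up proportion: 14 * 94 / 5
= 1316 / 5
= 1316/5 km

1316/5


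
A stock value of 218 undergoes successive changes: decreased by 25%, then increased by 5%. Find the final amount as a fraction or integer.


Start: 218
Step 1: decrease by 25% => multiply by 75/100
  218 * 75/100 = 327/2
Step 2: increase by 5% => multiply by 105/100
  327/2 * 105/100 = 6867/40
Final value = 6867/40

6867/40


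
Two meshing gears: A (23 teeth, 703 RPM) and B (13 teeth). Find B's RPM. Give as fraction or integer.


Gear ratio: teeth_A * RPM_A = teeth_B * RPM_B
23 * 703 = 13 * RPM_B
16169 = 13 * RPM_B
RPM_B = 16169 / 13
RPM_B = 16169/13

16169/13


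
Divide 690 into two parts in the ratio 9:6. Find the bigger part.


Total parts = 9 + 6 = 15
Value per part = 690 / 15 = 46
First share = 9 * 46 = 414
Second share = 6 * 46 = 276
Larger share = 414

414


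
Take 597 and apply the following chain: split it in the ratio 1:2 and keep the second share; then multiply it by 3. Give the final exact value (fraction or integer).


Start with 597.
Step 1: Split 1:2, second share = 597 * 2/3 = 398
Step 2: Multiply by 3: 398 * 3 = 1194
Final result = 1194

1194


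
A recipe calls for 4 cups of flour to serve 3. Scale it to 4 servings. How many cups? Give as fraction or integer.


Original: 4 cups for 3 servings
Target servings = 4
Scaling factor = 4/3
New amount = 4 * 4/3
= 16/3
= 16/3 cups

16/3


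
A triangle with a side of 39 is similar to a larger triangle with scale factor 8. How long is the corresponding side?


Similar triangles have proportional sides
Scale factor = 8
Smaller side = 39
Corresponding larger side = 39 * 8
= 312

312


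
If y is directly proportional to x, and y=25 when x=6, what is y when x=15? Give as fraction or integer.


Direct proportion: y = kx
Find k: k = 25/6 = 25/6
Compute y at x=15: y = 25/6 * 15
y = 125/2

125/2


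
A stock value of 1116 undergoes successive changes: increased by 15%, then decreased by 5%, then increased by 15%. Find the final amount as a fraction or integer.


Start: 1116
Step 1: increase by 15% => multiply by 115/100
  1116 * 115/100 = 6417/5
Step 2: decrease by 5% => multiply by 95/100
  6417/5 * 95/100 = 121923/100
Step 3: increase by 15% => multiply by 115/100
  121923/100 * 115/100 = 2804229/2000
Final value = 2804229/2000

2804229/2000


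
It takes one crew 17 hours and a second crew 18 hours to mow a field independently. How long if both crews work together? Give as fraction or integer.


Rate of A = 1/17 job per hour
Rate of B = 1/18 job per hour
Combined rate = 1/17 + 1/18
Find common denominator: (18 + 17)/(17*18) = 35/306
Combined rate = 35/306 job per hour
Time together = 1 / (35/306) = 306/35 hours

306/35


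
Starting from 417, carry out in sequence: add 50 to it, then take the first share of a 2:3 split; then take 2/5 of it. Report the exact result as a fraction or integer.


Start with 417.
Step 1: Add 50: 417+50=467; split 2:3 first = 467*2/5 = 934/5
Step 2: Take 2/5: 934/5 * 2/5 = 1868/25
Final result = 1868/25

1868/25


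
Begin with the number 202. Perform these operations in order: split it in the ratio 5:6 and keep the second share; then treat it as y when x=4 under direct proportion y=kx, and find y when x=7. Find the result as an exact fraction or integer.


Start with 202.
Step 1: Split 5:6, second share = 202 * 6/11 = 1212/11
Step 2: Direct prop: k = (1212/11)/4; new y = k*7 = 1212/11*7/4 = 2121/11
Final result = 2121/11

2121/11


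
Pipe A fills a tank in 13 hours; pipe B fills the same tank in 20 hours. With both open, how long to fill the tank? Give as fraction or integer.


Rate of A = 1/13 job per hour
Rate of B = 1/20 job per hour
Combined rate = 1/13 + 1/20
Find common denominator: (20 + 13)/(13*20) = 33/260
Combined rate = 33/260 job per hour
Time together = 1 / (33/260) = 260/33 hours

260/33


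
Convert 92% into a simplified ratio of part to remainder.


Part = 92%, Remainder = 8%
Ratio = 92:8
GCD(92, 8) = 4
Simplify: 23:2 = 23:2

23:2


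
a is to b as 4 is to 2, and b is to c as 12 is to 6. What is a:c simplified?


Given a:b = 4:2 and b:c = 12:6
Make b consistent. Multiply first ratio by 12: a:b = 48:24
Multiply second ratio by 2: b:c = 24:12
Now b = 24 in both, so a:b:c = 48:24:12
Therefore a:c = 48:12
Simplify by GCD: a:c = 4:1

4:1


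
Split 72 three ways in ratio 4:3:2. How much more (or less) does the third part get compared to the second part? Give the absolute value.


Total parts = 4 + 3 + 2 = 9
Value per part = 72 / 9 = 8
Shares: 4*8=32, 3*8=24, 2*8=16
Third share = 16, second share = 24
Difference = |16 - 24| = 8

8


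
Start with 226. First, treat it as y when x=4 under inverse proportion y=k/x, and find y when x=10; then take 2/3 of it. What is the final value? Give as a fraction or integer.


Start with 226.
Step 1: Inverse prop: k = (226)*4; new y = k/10 = 226*4/10 = 452/5
Step 2: Take 2/3: 452/5 * 2/3 = 904/15
Final result = 904/15

904/15


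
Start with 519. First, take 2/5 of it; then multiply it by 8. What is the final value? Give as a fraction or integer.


Start with 519.
Step 1: Take 2/5: 519 * 2/5 = 1038/5
Step 2: Multiply by 8: 1038/5 * 8 = 8304/5
Final result = 8304/5

8304/5


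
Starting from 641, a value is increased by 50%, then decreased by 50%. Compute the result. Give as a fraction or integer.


Start: 641
Step 1: increase by 50% => multiply by 150/100
  641 * 150/100 = 1923/2
Step 2: decrease by 50% => multiply by 50/100
  1923/2 * 50/100 = 1923/4
Final value = 1923/4

1923/4


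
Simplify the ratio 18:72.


Find GCD(18, 72)
GCD = 18
Divide both by 18: 18/18 = 1, 72/18 = 4
Simplified ratio = 1:4

1:4


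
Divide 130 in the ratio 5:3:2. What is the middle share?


Ratio = 5:3:2
Total parts = 5 + 3 + 2 = 10
Value per part = 130 / 10 = 13
First share = 5 * 13 = 65
Middle share = 3 * 13 = 39
Third share = 2 * 13 = 26

39


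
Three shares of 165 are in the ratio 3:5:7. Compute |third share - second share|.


Total parts = 3 + 5 + 7 = 15
Value per part = 165 / 15 = 11
Shares: 3*11=33, 5*11=55, 7*11=77
Third share = 77, second share = 55
Difference = |77 - 55| = 22

22


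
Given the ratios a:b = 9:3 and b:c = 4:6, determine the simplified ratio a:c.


Given a:b = 9:3 and b:c = 4:6
Make b consistent. Multiply first ratio by 4: a:b = 36:12
Multiply second ratio by 3: b:c = 12:18
Now b = 12 in both, so a:b:c = 36:12:18
Therefore a:c = 36:18
Simplify by GCD: a:c = 2:1

2:1


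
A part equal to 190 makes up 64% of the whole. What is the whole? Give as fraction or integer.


Given: 190 is 64% of the whole
Set up: 190 = 64/100 * whole
whole = 190 * 100 / 64
whole = 19000 / 64
whole = 2375/8

2375/8


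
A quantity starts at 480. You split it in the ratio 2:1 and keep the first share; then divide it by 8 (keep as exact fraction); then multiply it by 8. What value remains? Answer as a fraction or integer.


Start with 480.
Step 1: Split 2:1, first share = 480 * 2/3 = 320
Step 2: Divide by 8: 320 / 8 = 40
Step 3: Multiply by 8: 40 * 8 = 320
Final result = 320

320


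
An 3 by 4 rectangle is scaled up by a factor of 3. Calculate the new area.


Original dimensions: 3 x 4
Enlargement factor = 3
New width = 3 * 3 = 9
New height = 4 * 3 = 12
New area = 9 * 12 = 108

108


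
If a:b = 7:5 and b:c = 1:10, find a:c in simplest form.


Given a:b = 7:5 and b:c = 1:10
Make b consistent. Multiply first ratio by 1: a:b = 7:5
Multiply second ratio by 5: b:c = 5:50
Now b = 5 in both, so a:b:c = 7:5:50
Therefore a:c = 7:50
Simplify by GCD: a:c = 7:50

7:50


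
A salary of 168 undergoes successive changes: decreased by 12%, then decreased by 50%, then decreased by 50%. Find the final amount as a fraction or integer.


Start: 168
Step 1: decrease by 12% => multiply by 88/100
  168 * 88/100 = 3696/25
Step 2: decrease by 50% => multiply by 50/100
  3696/25 * 50/100 = 1848/25
Step 3: decrease by 50% => multiply by 50/100
  1848/25 * 50/100 = 924/25
Final value = 924/25

924/25


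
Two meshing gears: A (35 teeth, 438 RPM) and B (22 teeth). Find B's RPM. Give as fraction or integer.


Gear ratio: teeth_A * RPM_A = teeth_B * RPM_B
35 * 438 = 22 * RPM_B
15330 = 22 * RPM_B
RPM_B = 15330 / 22
RPM_B = 7665/11

7665/11


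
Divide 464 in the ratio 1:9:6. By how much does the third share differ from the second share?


Total parts = 1 + 9 + 6 = 16
Value per part = 464 / 16 = 29
Shares: 1*29=29, 9*29=261, 6*29=174
Third share = 174, second share = 261
Difference = |174 - 261| = 87

87


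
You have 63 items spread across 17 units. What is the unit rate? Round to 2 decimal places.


Total items = 63
Number of units = 17
Unit rate = 63 / 17
= 3.71 items per unit

3.71


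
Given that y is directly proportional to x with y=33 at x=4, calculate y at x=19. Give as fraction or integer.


Direct proportion: y = kx
Find k: k = 33/4 = 33/4
Compute y at x=19: y = 33/4 * 19
y = 627/4

627/4


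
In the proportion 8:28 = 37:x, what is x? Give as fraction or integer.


Setting up: 8/28 = 37/x
Cross multiply: 8 * x = 28 * 37
8x = 1036
x = 1036/8
x = 259/2

259/2


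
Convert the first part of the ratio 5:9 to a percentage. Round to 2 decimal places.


Total parts = 5 + 9 = 14
First part fraction = 5/14
Percentage = (5/14) * 100
= 0.357143 * 100
= 35.71%

35.71


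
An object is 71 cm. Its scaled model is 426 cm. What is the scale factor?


Original length = 71 cm
Scaled length = 426 cm
Scale factor = 426 / 71
= 6

6


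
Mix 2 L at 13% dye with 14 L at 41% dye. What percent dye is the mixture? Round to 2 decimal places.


Solute in mixture 1 = 13% of 2 L = 2*13/100 = 13/50 L
Solute in mixture 2 = 41% of 14 L = 14*41/100 = 287/50 L
Total solute = 13/50 + 287/50 = 6 L
Total volume = 2 + 14 = 16 L
Final concentration = 6/16 * 100 = 37.50%

37.50


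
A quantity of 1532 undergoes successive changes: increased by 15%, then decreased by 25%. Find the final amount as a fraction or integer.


Start: 1532
Step 1: increase by 15% => multiply by 115/100
  1532 * 115/100 = 8809/5
Step 2: decrease by 25% => multiply by 75/100
  8809/5 * 75/100 = 26427/20
Final value = 26427/20

26427/20


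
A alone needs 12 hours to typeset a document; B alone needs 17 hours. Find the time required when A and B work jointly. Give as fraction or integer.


Rate of A = 1/12 job per hour
Rate of B = 1/17 job per hour
Combined rate = 1/12 + 1/17
Find common denominator: (17 + 12)/(12*17) = 29/204
Combined rate = 29/204 job per hour
Time together = 1 / (29/204) = 204/29 hours

204/29


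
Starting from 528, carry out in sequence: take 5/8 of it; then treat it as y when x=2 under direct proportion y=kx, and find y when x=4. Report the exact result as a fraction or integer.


Start with 528.
Step 1: Take 5/8: 528 * 5/8 = 330
Step 2: Direct prop: k = (330)/2; new y = k*4 = 330*4/2 = 660
Final result = 660

660


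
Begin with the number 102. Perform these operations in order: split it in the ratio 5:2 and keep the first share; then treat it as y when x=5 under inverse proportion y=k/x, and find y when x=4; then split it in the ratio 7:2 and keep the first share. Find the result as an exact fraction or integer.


Start with 102.
Step 1: Split 5:2, first share = 102 * 5/7 = 510/7
Step 2: Inverse prop: k = (510/7)*5; new y = k/4 = 510/7*5/4 = 1275/14
Step 3: Split 7:2, first share = 1275/14 * 7/9 = 425/6
Final result = 425/6

425/6


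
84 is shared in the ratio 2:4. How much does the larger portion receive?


Total parts = 2 + 4 = 6
Value per part = 84 / 6 = 14
First share = 2 * 14 = 28
Second share = 4 * 14 = 56
Larger share = 56

56


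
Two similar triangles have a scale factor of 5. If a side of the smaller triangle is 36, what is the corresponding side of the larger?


Similar triangles have proportional sides
Scale factor = 5
Smaller side = 36
Corresponding larger side = 36 * 5
= 180

180


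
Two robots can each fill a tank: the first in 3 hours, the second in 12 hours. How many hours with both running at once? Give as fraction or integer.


Rate of A = 1/3 job per hour
Rate of B = 1/12 job per hour
Combined rate = 1/3 + 1/12
Find common denominator: (12 + 3)/(3*12) = 15/36
Combined rate = 5/12 job per hour
Time together = 1 / (5/12) = 12/5 hours

12/5


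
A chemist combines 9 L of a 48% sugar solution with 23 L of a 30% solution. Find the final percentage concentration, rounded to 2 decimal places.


Solute in mixture 1 = 48% of 9 L = 9*48/100 = 108/25 L
Solute in mixture 2 = 30% of 23 L = 23*30/100 = 69/10 L
Total solute = 108/25 + 69/10 = 561/50 L
Total volume = 9 + 23 = 32 L
Final concentration = 561/50/32 * 100 = 35.06%

35.06


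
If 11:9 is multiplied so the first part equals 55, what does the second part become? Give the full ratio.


Original ratio: 11:9
First term target: 55
Scale factor = 55 / 11 = 5
Multiply second term: 9 * 5 = 45
Equivalent ratio = 55:45

55:45


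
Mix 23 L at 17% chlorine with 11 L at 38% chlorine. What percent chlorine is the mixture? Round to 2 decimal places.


Solute in mixture 1 = 17% of 23 L = 23*17/100 = 391/100 L
Solute in mixture 2 = 38% of 11 L = 11*38/100 = 209/50 L
Total solute = 391/100 + 209/50 = 809/100 L
Total volume = 23 + 11 = 34 L
Final concentration = 809/100/34 * 100 = 23.79%

23.79


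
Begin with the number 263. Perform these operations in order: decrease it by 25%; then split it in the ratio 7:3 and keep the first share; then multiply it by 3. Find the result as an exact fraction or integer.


Start with 263.
Step 1: Decrease by 25%: 263 * 75/100 = 789/4
Step 2: Split 7:3, first share = 789/4 * 7/10 = 5523/40
Step 3: Multiply by 3: 5523/40 * 3 = 16569/40
Final result = 16569/40

16569/40


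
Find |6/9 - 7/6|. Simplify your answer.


Simplify: 6/9 = 2/3 and 7/6 = 7/6
Find common denominator: LCD = 6
Convert: 4/6 and 7/6
Difference = |4 - 7|/6 = 3/6
Simplified = 1/2

1/2


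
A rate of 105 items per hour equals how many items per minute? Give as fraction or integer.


Converting from per hour to per minute
Rate = 105 items per hour
Divide by 60: 105/60
= 7/4 items per minute

7/4


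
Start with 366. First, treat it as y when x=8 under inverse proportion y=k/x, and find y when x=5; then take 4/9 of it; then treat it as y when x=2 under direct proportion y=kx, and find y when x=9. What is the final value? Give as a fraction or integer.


Start with 366.
Step 1: Inverse prop: k = (366)*8; new y = k/5 = 366*8/5 = 2928/5
Step 2: Take 4/9: 2928/5 * 4/9 = 3904/15
Step 3: Direct prop: k = (3904/15)/2; new y = k*9 = 3904/15*9/2 = 5856/5
Final result = 5856/5

5856/5


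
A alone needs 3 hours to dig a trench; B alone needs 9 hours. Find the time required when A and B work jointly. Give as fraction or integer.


Rate of A = 1/3 job per hour
Rate of B = 1/9 job per hour
Combined rate = 1/3 + 1/9
Find common denominator: (9 + 3)/(3*9) = 12/27
Combined rate = 4/9 job per hour
Time together = 1 / (4/9) = 9/4 hours

9/4


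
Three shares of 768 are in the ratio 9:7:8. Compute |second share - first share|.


Total parts = 9 + 7 + 8 = 24
Value per part = 768 / 24 = 32
Shares: 9*32=288, 7*32=224, 8*32=256
Second share = 224, first share = 288
Difference = |224 - 288| = 64

64


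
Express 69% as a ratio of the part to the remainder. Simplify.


Part = 69%, Remainder = 31%
Ratio = 69:31
GCD(69, 31) = 1
Simplify: 69:31 = 69:31

69:31


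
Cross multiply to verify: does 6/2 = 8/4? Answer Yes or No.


Cross multiply to check 6/2 = 8/4
Left cross product: 6 * 4 = 24
Right cross product: 2 * 8 = 16
24 != 16
Not equal, so proportions differ => No

No


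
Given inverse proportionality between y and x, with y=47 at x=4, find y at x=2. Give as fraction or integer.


Inverse proportion: y = k/x
Find k: k = 4 * 47 = 188
Compute y at x=2: y = 188/2
y = 94

94


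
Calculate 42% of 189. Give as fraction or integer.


Compute 42% of 189
Convert percentage: 42% = 42/100
Multiply: 189 * 42/100
= 7938/100
= 3969/50

3969/50


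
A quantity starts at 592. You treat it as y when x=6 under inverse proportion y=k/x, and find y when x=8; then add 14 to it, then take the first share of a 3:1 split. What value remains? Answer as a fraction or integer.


Start with 592.
Step 1: Inverse prop: k = (592)*6; new y = k/8 = 592*6/8 = 444
Step 2: Add 14: 444+14=458; split 3:1 first = 458*3/4 = 687/2
Final result = 687/2

687/2


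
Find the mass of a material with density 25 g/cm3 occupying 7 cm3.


Using mass = density * volume
Density = 25 g/cm3
Volume = 7 cm3
Mass = 25 * 7
= 175 g

175


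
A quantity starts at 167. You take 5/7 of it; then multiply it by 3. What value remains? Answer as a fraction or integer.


Start with 167.
Step 1: Take 5/7: 167 * 5/7 = 835/7
Step 2: Multiply by 3: 835/7 * 3 = 2505/7
Final result = 2505/7

2505/7


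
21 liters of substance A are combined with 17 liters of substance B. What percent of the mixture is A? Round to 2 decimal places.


Volume of A = 21 L
Volume of B = 17 L
Total volume = 21 + 17 = 38 L
Percentage of A = (21/38) * 100
= 55.26%

55.26


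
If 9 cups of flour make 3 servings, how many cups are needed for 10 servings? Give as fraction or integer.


Original: 9 cups for 3 servings
Target servings = 10
Scaling factor = 10/3
New amount = 9 * 10/3
= 90/3
= 30 cups

30


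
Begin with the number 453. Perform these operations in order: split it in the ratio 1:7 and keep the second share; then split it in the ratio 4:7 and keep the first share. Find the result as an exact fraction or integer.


Start with 453.
Step 1: Split 1:7, second share = 453 * 7/8 = 3171/8
Step 2: Split 4:7, first share = 3171/8 * 4/11 = 3171/22
Final result = 3171/22

3171/22


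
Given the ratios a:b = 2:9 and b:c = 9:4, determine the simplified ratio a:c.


Given a:b = 2:9 and b:c = 9:4
Make b consistent. Multiply first ratio by 9: a:b = 18:81
Multiply second ratio by 9: b:c = 81:36
Now b = 81 in both, so a:b:c = 18:81:36
Therefore a:c = 18:36
Simplify by GCD: a:c = 1:2

1:2


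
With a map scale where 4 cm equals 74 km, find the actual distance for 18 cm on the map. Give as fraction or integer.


Map scale: 4 cm = 74 km
Measured distance on map = 18 cm
Set up proportion: 18 * 74 / 4
= 1332 / 4
= 333 km

333


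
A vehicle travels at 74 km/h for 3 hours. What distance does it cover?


Using distance = speed * time
Speed = 74 km/h
Time = 3 hours
Distance = 74 * 3
= 222 km

222


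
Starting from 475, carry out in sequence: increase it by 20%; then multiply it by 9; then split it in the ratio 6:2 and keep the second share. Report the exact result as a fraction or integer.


Start with 475.
Step 1: Increase by 20%: 475 * 120/100 = 570
Step 2: Multiply by 9: 570 * 9 = 5130
Step 3: Split 6:2, second share = 5130 * 2/8 = 2565/2
Final result = 2565/2

2565/2


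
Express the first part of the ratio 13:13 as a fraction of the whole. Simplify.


Total parts = 13 + 13 = 26
First part fraction = 13/26
Simplify: 13/26 = 1/2

1/2


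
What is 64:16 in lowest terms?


Find GCD(64, 16)
GCD = 16
Divide both by 16: 64/16 = 4, 16/16 = 1
Simplified ratio = 4:1

4:1


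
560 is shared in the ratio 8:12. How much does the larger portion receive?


Total parts = 8 + 12 = 20
Value per part = 560 / 20 = 28
First share = 8 * 28 = 224
Second share = 12 * 28 = 336
Larger share = 336

336


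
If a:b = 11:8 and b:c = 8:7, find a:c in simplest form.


Given a:b = 11:8 and b:c = 8:7
Make b consistent. Multiply first ratio by 8: a:b = 88:64
Multiply second ratio by 8: b:c = 64:56
Now b = 64 in both, so a:b:c = 88:64:56
Therefore a:c = 88:56
Simplify by GCD: a:c = 11:7

11:7


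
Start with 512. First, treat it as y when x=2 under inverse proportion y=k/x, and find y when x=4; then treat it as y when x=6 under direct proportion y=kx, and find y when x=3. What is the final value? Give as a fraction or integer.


Start with 512.
Step 1: Inverse prop: k = (512)*2; new y = k/4 = 512*2/4 = 256
Step 2: Direct prop: k = (256)/6; new y = k*3 = 256*3/6 = 128
Final result = 128

128


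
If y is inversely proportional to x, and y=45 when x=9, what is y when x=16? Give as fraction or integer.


Inverse proportion: y = k/x
Find k: k = 9 * 45 = 405
Compute y at x=16: y = 405/16
y = 405/16

405/16


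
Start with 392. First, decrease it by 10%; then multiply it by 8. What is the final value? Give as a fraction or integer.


Start with 392.
Step 1: Decrease by 10%: 392 * 90/100 = 1764/5
Step 2: Multiply by 8: 1764/5 * 8 = 14112/5
Final result = 14112/5

14112/5


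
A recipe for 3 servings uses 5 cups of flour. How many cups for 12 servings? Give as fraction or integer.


Original: 5 cups for 3 servings
Target servings = 12
Scaling factor = 12/3
New amount = 5 * 12/3
= 60/3
= 20 cups

20


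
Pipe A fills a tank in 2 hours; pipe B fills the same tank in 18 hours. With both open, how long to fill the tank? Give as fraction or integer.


Rate of A = 1/2 job per hour
Rate of B = 1/18 job per hour
Combined rate = 1/2 + 1/18
Find common denominator: (18 + 2)/(2*18) = 20/36
Combined rate = 5/9 job per hour
Time together = 1 / (5/9) = 9/5 hours

9/5


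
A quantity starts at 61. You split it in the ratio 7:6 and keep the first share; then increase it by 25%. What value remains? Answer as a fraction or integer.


Start with 61.
Step 1: Split 7:6, first share = 61 * 7/13 = 427/13
Step 2: Increase by 25%: 427/13 * 125/100 = 2135/52
Final result = 2135/52

2135/52


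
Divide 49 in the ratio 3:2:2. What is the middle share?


Ratio = 3:2:2
Total parts = 3 + 2 + 2 = 7
Value per part = 49 / 7 = 7
First share = 3 * 7 = 21
Middle share = 2 * 7 = 14
Third share = 2 * 7 = 14

14


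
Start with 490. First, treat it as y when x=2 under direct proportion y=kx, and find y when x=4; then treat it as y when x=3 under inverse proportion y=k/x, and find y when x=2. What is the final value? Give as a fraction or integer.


Start with 490.
Step 1: Direct prop: k = (490)/2; new y = k*4 = 490*4/2 = 980
Step 2: Inverse prop: k = (980)*3; new y = k/2 = 980*3/2 = 1470
Final result = 1470

1470


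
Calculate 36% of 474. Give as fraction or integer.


Compute 36% of 474
Convert percentage: 36% = 36/100
Multiply: 474 * 36/100
= 17064/100
= 4266/25

4266/25


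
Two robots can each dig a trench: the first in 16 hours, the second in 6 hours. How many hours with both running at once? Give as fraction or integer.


Rate of A = 1/16 job per hour
Rate of B = 1/6 job per hour
Combined rate = 1/16 + 1/6
Find common denominator: (6 + 16)/(16*6) = 22/96
Combined rate = 11/48 job per hour
Time together = 1 / (11/48) = 48/11 hours

48/11


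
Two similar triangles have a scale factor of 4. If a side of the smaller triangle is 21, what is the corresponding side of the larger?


Similar triangles have proportional sides
Scale factor = 4
Smaller side = 21
Corresponding larger side = 21 * 4
= 84

84


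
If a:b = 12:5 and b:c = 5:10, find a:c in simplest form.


Given a:b = 12:5 and b:c = 5:10
Make b consistent. Multiply first ratio by 5: a:b = 60:25
Multiply second ratio by 5: b:c = 25:50
Now b = 25 in both, so a:b:c = 60:25:50
Therefore a:c = 60:50
Simplify by GCD: a:c = 6:5

6:5


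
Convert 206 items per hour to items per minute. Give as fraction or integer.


Converting from per hour to per minute
Rate = 206 items per hour
Divide by 60: 206/60
= 103/30 items per minute

103/30


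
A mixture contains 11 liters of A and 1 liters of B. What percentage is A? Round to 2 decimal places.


Volume of A = 11 L
Volume of B = 1 L
Total volume = 11 + 1 = 12 L
Percentage of A = (11/12) * 100
= 91.67%

91.67


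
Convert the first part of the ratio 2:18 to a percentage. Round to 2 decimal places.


Total parts = 2 + 18 = 20
First part fraction = 2/20
Percentage = (2/20) * 100
= 0.1 * 100
= 10.00%

10.00


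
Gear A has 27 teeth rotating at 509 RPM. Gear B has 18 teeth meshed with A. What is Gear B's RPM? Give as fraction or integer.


Gear ratio: teeth_A * RPM_A = teeth_B * RPM_B
27 * 509 = 18 * RPM_B
13743 = 18 * RPM_B
RPM_B = 13743 / 18
RPM_B = 1527/2

1527/2


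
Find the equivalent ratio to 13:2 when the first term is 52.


Original ratio: 13:2
First term target: 52
Scale factor = 52 / 13 = 4
Multiply second term: 2 * 4 = 8
Equivalent ratio = 52:8

52:8


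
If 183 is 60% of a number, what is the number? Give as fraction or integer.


Given: 183 is 60% of the whole
Set up: 183 = 60/100 * whole
whole = 183 * 100 / 60
whole = 18300 / 60
whole = 305

305


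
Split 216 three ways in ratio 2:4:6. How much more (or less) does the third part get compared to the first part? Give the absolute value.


Total parts = 2 + 4 + 6 = 12
Value per part = 216 / 12 = 18
Shares: 2*18=36, 4*18=72, 6*18=108
Third share = 108, first share = 36
Difference = |108 - 36| = 72

72


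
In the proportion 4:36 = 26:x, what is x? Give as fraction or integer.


Setting up: 4/36 = 26/x
Cross multiply: 4 * x = 36 * 26
4x = 936
x = 936/4
x = 234

234


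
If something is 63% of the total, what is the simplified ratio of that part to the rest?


Part = 63%, Remainder = 37%
Ratio = 63:37
GCD(63, 37) = 1
Simplify: 63:37 = 63:37

63:37


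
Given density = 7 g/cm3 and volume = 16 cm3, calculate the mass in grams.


Using mass = density * volume
Density = 7 g/cm3
Volume = 16 cm3
Mass = 7 * 16
= 112 g

112


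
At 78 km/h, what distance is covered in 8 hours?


Using distance = speed * time
Speed = 78 km/h
Time = 8 hours
Distance = 78 * 8
= 624 km

624


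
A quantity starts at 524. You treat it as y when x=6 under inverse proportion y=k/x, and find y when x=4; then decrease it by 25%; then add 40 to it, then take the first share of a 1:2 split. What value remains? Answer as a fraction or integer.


Start with 524.
Step 1: Inverse prop: k = (524)*6; new y = k/4 = 524*6/4 = 786
Step 2: Decrease by 25%: 786 * 75/100 = 1179/2
Step 3: Add 40: 1179/2+40=1259/2; split 1:2 first = 1259/2*1/3 = 1259/6
Final result = 1259/6

1259/6


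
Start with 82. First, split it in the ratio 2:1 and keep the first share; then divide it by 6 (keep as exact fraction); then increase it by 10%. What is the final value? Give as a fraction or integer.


Start with 82.
Step 1: Split 2:1, first share = 82 * 2/3 = 164/3
Step 2: Divide by 6: 164/3 / 6 = 82/9
Step 3: Increase by 10%: 82/9 * 110/100 = 451/45
Final result = 451/45

451/45


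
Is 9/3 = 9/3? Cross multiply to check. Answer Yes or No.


Cross multiply to check 9/3 = 9/3
Left cross product: 9 * 3 = 27
Right cross product: 3 * 9 = 27
27 = 27
Equal, so proportions match => Yes

Yes


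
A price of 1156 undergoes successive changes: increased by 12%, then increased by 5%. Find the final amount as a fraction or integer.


Start: 1156
Step 1: increase by 12% => multiply by 112/100
  1156 * 112/100 = 32368/25
Step 2: increase by 5% => multiply by 105/100
  32368/25 * 105/100 = 169932/125
Final value = 169932/125

169932/125


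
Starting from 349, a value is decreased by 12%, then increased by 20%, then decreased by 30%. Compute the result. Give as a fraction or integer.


Start: 349
Step 1: decrease by 12% => multiply by 88/100
  349 * 88/100 = 7678/25
Step 2: increase by 20% => multiply by 120/100
  7678/25 * 120/100 = 46068/125
Step 3: decrease by 30% => multiply by 70/100
  46068/125 * 70/100 = 161238/625
Final value = 161238/625

161238/625


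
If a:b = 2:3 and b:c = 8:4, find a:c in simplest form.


Given a:b = 2:3 and b:c = 8:4
Make b consistent. Multiply first ratio by 8: a:b = 16:24
Multiply second ratio by 3: b:c = 24:12
Now b = 24 in both, so a:b:c = 16:24:12
Therefore a:c = 16:12
Simplify by GCD: a:c = 4:3

4:3


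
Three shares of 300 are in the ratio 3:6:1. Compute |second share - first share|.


Total parts = 3 + 6 + 1 = 10
Value per part = 300 / 10 = 30
Shares: 3*30=90, 6*30=180, 1*30=30
Second share = 180, first share = 90
Difference = |180 - 90| = 90

90


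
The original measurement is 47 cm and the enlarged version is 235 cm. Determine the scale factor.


Original length = 47 cm
Scaled length = 235 cm
Scale factor = 235 / 47
= 5

5


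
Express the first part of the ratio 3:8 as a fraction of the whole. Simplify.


Total parts = 3 + 8 = 11
First part fraction = 3/11
Simplify: 3/11 = 3/11

3/11


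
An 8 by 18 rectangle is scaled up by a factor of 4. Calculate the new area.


Original dimensions: 8 x 18
Enlargement factor = 4
New width = 8 * 4 = 32
New height = 18 * 4 = 72
New area = 32 * 72 = 2304

2304


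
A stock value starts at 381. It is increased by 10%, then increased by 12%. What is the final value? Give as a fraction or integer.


Start: 381
Step 1: increase by 10% => multiply by 110/100
  381 * 110/100 = 4191/10
Step 2: increase by 12% => multiply by 112/100
  4191/10 * 112/100 = 58674/125
Final value = 58674/125

58674/125


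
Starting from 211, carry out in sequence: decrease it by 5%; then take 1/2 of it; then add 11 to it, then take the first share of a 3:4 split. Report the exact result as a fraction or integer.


Start with 211.
Step 1: Decrease by 5%: 211 * 95/100 = 4009/20
Step 2: Take 1/2: 4009/20 * 1/2 = 4009/40
Step 3: Add 11: 4009/40+11=4449/40; split 3:4 first = 4449/40*3/7 = 13347/280
Final result = 13347/280

13347/280


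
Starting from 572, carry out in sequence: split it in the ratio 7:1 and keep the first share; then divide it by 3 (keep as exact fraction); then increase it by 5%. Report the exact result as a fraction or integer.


Start with 572.
Step 1: Split 7:1, first share = 572 * 7/8 = 1001/2
Step 2: Divide by 3: 1001/2 / 3 = 1001/6
Step 3: Increase by 5%: 1001/6 * 105/100 = 7007/40
Final result = 7007/40

7007/40


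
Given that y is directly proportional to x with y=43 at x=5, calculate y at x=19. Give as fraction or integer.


Direct proportion: y = kx
Find k: k = 43/5 = 43/5
Compute y at x=19: y = 43/5 * 19
y = 817/5

817/5


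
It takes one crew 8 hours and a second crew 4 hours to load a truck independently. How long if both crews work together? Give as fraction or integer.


Rate of A = 1/8 job per hour
Rate of B = 1/4 job per hour
Combined rate = 1/8 + 1/4
Find common denominator: (4 + 8)/(8*4) = 12/32
Combined rate = 3/8 job per hour
Time together = 1 / (3/8) = 8/3 hours

8/3


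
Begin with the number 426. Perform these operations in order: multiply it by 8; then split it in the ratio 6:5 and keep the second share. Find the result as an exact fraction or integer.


Start with 426.
Step 1: Multiply by 8: 426 * 8 = 3408
Step 2: Split 6:5, second share = 3408 * 5/11 = 17040/11
Final result = 17040/11

17040/11


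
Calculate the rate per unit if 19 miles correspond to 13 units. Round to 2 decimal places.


Total miles = 19
Number of units = 13
Unit rate = 19 / 13
= 1.46 miles per unit

1.46
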